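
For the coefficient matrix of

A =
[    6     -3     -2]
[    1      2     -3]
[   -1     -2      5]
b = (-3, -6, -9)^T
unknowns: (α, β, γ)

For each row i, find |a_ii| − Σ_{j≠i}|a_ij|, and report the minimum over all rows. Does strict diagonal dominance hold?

row 1: |6| − (3+2) = 1
row 2: |2| − (1+3) = -2
row 3: |5| − (1+2) = 2
minimum over rows = -2 → not strictly diagonally dominant

-2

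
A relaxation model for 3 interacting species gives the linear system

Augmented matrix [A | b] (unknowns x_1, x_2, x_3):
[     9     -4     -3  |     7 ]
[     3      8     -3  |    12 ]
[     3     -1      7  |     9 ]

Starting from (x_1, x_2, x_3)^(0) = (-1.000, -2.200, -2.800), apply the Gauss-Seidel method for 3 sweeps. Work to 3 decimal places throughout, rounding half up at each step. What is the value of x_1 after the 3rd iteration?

1.705

Iteration 1:
  x_1 = (7 - (-4)·-2.200 - (-3)·-2.800) / (9) = -1.133
  x_2 = (12 - (3)·-1.133 - (-3)·-2.800) / (8) = 0.875
  x_3 = (9 - (3)·-1.133 - (-1)·0.875) / (7) = 1.896
Iteration 2:
  x_1 = (7 - (-4)·0.875 - (-3)·1.896) / (9) = 1.799
  x_2 = (12 - (3)·1.799 - (-3)·1.896) / (8) = 1.536
  x_3 = (9 - (3)·1.799 - (-1)·1.536) / (7) = 0.734
Iteration 3:
  x_1 = (7 - (-4)·1.536 - (-3)·0.734) / (9) = 1.705
  x_2 = (12 - (3)·1.705 - (-3)·0.734) / (8) = 1.136
  x_3 = (9 - (3)·1.705 - (-1)·1.136) / (7) = 0.717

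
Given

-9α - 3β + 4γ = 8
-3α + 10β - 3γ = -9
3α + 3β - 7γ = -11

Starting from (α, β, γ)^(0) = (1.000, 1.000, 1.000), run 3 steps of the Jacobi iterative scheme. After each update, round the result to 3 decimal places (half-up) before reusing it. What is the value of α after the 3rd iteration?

-0.261

Iteration 1:
  α = (8 - (-3)·1.000 - (4)·1.000) / (-9) = -0.778
  β = (-9 - (-3)·1.000 - (-3)·1.000) / (10) = -0.300
  γ = (-11 - (3)·1.000 - (3)·1.000) / (-7) = 2.429
Iteration 2:
  α = (8 - (-3)·-0.300 - (4)·2.429) / (-9) = 0.291
  β = (-9 - (-3)·-0.778 - (-3)·2.429) / (10) = -0.405
  γ = (-11 - (3)·-0.778 - (3)·-0.300) / (-7) = 1.109
Iteration 3:
  α = (8 - (-3)·-0.405 - (4)·1.109) / (-9) = -0.261
  β = (-9 - (-3)·0.291 - (-3)·1.109) / (10) = -0.480
  γ = (-11 - (3)·0.291 - (3)·-0.405) / (-7) = 1.523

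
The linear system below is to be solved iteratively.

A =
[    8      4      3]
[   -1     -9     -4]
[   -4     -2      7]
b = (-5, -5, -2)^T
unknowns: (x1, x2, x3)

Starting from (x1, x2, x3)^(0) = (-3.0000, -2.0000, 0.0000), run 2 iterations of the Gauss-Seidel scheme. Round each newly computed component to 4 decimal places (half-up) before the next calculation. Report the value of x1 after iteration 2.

-0.9102

Iteration 1:
  x1 = (-5 - (4)·-2.0000 - (3)·0.0000) / (8) = 0.3750
  x2 = (-5 - (-1)·0.3750 - (-4)·0.0000) / (-9) = 0.5139
  x3 = (-2 - (-4)·0.3750 - (-2)·0.5139) / (7) = 0.0754
Iteration 2:
  x1 = (-5 - (4)·0.5139 - (3)·0.0754) / (8) = -0.9102
  x2 = (-5 - (-1)·-0.9102 - (-4)·0.0754) / (-9) = 0.6232
  x3 = (-2 - (-4)·-0.9102 - (-2)·0.6232) / (7) = -0.6278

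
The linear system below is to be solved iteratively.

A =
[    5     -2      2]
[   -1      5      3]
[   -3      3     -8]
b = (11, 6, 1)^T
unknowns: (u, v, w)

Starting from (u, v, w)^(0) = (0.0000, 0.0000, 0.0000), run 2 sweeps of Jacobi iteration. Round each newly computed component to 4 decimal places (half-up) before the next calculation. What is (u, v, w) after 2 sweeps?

Iteration 1:
  u = (11 - (-2)·0.0000 - (2)·0.0000) / (5) = 2.2000
  v = (6 - (-1)·0.0000 - (3)·0.0000) / (5) = 1.2000
  w = (1 - (-3)·0.0000 - (3)·0.0000) / (-8) = -0.1250
Iteration 2:
  u = (11 - (-2)·1.2000 - (2)·-0.1250) / (5) = 2.7300
  v = (6 - (-1)·2.2000 - (3)·-0.1250) / (5) = 1.7150
  w = (1 - (-3)·2.2000 - (3)·1.2000) / (-8) = -0.5000

(2.7300, 1.7150, -0.5000)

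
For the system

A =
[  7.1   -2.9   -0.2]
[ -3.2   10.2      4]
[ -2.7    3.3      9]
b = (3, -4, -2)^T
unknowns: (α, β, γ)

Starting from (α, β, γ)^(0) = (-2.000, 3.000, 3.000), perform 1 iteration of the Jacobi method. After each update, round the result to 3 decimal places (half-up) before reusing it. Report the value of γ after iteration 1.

-1.922

Iteration 1:
  α = (3 - (-2.9)·3.000 - (-0.2)·3.000) / (7.1) = 1.732
  β = (-4 - (-3.2)·-2.000 - (4)·3.000) / (10.2) = -2.196
  γ = (-2 - (-2.7)·-2.000 - (3.3)·3.000) / (9) = -1.922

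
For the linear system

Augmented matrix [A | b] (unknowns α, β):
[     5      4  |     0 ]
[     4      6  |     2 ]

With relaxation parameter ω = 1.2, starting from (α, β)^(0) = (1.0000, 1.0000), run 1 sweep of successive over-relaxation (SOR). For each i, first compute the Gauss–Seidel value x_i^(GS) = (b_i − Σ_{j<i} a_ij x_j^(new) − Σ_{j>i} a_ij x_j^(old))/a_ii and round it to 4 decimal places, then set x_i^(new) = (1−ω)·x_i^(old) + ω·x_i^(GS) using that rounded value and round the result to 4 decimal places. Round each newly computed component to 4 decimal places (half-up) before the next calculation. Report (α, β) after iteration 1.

Iteration 1:
  α: GS value = (0 - (4)·1.0000) / (5) = -0.8000;  α ← (1−ω)·1.0000 + ω·-0.8000 = -1.1600
  β: GS value = (2 - (4)·-1.1600) / (6) = 1.1067;  β ← (1−ω)·1.0000 + ω·1.1067 = 1.1280

(-1.1600, 1.1280)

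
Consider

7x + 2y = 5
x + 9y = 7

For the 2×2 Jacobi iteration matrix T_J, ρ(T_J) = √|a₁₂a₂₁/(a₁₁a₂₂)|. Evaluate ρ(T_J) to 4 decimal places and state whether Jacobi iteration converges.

0.1782

a₁₂a₂₁/(a₁₁a₂₂) = (2)·(1) / ((7)·(9)) = 0.031746
ρ = √|0.031746| = √0.031746 = 0.1782
ρ < 1, so Jacobi converges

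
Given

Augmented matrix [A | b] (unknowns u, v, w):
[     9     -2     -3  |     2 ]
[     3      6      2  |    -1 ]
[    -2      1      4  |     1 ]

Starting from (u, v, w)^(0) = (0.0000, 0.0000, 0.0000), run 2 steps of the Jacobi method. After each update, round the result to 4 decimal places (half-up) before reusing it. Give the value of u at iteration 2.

0.2685

Iteration 1:
  u = (2 - (-2)·0.0000 - (-3)·0.0000) / (9) = 0.2222
  v = (-1 - (3)·0.0000 - (2)·0.0000) / (6) = -0.1667
  w = (1 - (-2)·0.0000 - (1)·0.0000) / (4) = 0.2500
Iteration 2:
  u = (2 - (-2)·-0.1667 - (-3)·0.2500) / (9) = 0.2685
  v = (-1 - (3)·0.2222 - (2)·0.2500) / (6) = -0.3611
  w = (1 - (-2)·0.2222 - (1)·-0.1667) / (4) = 0.4028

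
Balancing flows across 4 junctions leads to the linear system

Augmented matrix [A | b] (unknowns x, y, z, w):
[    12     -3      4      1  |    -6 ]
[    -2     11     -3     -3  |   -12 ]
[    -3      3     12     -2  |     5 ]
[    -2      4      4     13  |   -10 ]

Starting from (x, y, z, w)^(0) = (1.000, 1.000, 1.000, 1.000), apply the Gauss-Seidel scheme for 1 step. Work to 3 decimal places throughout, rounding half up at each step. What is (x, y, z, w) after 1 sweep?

Iteration 1:
  x = (-6 - (-3)·1.000 - (4)·1.000 - (1)·1.000) / (12) = -0.667
  y = (-12 - (-2)·-0.667 - (-3)·1.000 - (-3)·1.000) / (11) = -0.667
  z = (5 - (-3)·-0.667 - (3)·-0.667 - (-2)·1.000) / (12) = 0.583
  w = (-10 - (-2)·-0.667 - (4)·-0.667 - (4)·0.583) / (13) = -0.846

(-0.667, -0.667, 0.583, -0.846)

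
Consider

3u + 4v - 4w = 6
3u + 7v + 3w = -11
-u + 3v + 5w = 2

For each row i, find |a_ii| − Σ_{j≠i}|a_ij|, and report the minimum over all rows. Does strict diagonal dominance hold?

-5

row 1: |3| − (4+4) = -5
row 2: |7| − (3+3) = 1
row 3: |5| − (1+3) = 1
minimum over rows = -5 → not strictly diagonally dominant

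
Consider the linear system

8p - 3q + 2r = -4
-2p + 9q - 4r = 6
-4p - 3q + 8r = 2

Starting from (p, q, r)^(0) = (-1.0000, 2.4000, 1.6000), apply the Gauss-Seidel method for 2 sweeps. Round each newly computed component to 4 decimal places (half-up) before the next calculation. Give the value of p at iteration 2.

Iteration 1:
  p = (-4 - (-3)·2.4000 - (2)·1.6000) / (8) = 0.0000
  q = (6 - (-2)·0.0000 - (-4)·1.6000) / (9) = 1.3778
  r = (2 - (-4)·0.0000 - (-3)·1.3778) / (8) = 0.7667
Iteration 2:
  p = (-4 - (-3)·1.3778 - (2)·0.7667) / (8) = -0.1750
  q = (6 - (-2)·-0.1750 - (-4)·0.7667) / (9) = 0.9685
  r = (2 - (-4)·-0.1750 - (-3)·0.9685) / (8) = 0.5257

-0.1750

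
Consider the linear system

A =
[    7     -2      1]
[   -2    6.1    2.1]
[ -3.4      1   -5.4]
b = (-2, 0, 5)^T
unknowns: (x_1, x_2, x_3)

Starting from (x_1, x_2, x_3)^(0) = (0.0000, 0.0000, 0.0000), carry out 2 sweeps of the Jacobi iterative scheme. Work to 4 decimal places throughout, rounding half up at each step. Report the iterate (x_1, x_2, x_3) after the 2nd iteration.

(-0.1534, 0.2251, -0.7460)

Iteration 1:
  x_1 = (-2 - (-2)·0.0000 - (1)·0.0000) / (7) = -0.2857
  x_2 = (0 - (-2)·0.0000 - (2.1)·0.0000) / (6.1) = 0.0000
  x_3 = (5 - (-3.4)·0.0000 - (1)·0.0000) / (-5.4) = -0.9259
Iteration 2:
  x_1 = (-2 - (-2)·0.0000 - (1)·-0.9259) / (7) = -0.1534
  x_2 = (0 - (-2)·-0.2857 - (2.1)·-0.9259) / (6.1) = 0.2251
  x_3 = (5 - (-3.4)·-0.2857 - (1)·0.0000) / (-5.4) = -0.7460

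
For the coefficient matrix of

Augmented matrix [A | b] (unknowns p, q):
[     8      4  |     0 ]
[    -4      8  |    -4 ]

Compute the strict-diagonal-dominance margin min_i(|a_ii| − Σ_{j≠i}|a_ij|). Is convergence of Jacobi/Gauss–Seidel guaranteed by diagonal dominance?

4

row 1: |8| − (4) = 4
row 2: |8| − (4) = 4
minimum over rows = 4 → strictly diagonally dominant (convergence guaranteed)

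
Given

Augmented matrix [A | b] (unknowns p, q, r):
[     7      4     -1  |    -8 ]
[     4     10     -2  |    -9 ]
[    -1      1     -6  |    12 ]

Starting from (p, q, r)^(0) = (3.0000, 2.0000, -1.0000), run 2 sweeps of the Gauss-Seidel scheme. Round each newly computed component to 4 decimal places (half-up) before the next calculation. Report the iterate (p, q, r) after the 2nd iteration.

Iteration 1:
  p = (-8 - (4)·2.0000 - (-1)·-1.0000) / (7) = -2.4286
  q = (-9 - (4)·-2.4286 - (-2)·-1.0000) / (10) = -0.1286
  r = (12 - (-1)·-2.4286 - (1)·-0.1286) / (-6) = -1.6167
Iteration 2:
  p = (-8 - (4)·-0.1286 - (-1)·-1.6167) / (7) = -1.3003
  q = (-9 - (4)·-1.3003 - (-2)·-1.6167) / (10) = -0.7032
  r = (12 - (-1)·-1.3003 - (1)·-0.7032) / (-6) = -1.9005

(-1.3003, -0.7032, -1.9005)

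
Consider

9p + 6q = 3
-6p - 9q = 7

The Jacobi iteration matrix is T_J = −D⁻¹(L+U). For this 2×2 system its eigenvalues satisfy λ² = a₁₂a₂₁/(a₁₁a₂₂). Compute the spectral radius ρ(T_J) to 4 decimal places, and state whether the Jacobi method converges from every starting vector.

0.6667

a₁₂a₂₁/(a₁₁a₂₂) = (6)·(-6) / ((9)·(-9)) = 0.444444
ρ = √|0.444444| = √0.444444 = 0.6667
ρ < 1, so Jacobi converges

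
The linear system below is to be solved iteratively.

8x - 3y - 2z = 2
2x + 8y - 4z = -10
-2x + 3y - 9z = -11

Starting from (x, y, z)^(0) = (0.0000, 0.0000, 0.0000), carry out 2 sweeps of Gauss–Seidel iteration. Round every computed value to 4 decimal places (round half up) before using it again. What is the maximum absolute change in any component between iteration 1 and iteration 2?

Iteration 1:
  x = (2 - (-3)·0.0000 - (-2)·0.0000) / (8) = 0.2500
  y = (-10 - (2)·0.2500 - (-4)·0.0000) / (8) = -1.3125
  z = (-11 - (-2)·0.2500 - (3)·-1.3125) / (-9) = 0.7292
Iteration 2:
  x = (2 - (-3)·-1.3125 - (-2)·0.7292) / (8) = -0.0599
  y = (-10 - (2)·-0.0599 - (-4)·0.7292) / (8) = -0.8704
  z = (-11 - (-2)·-0.0599 - (3)·-0.8704) / (-9) = 0.9454
Change: (-0.3099, 0.4421, 0.2162) → max |·| = 0.4421

0.4421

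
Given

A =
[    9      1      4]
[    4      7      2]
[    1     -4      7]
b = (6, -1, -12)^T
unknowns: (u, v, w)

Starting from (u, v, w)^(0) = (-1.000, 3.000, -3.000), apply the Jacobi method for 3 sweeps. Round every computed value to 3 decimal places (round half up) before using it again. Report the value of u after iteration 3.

1.334

Iteration 1:
  u = (6 - (1)·3.000 - (4)·-3.000) / (9) = 1.667
  v = (-1 - (4)·-1.000 - (2)·-3.000) / (7) = 1.286
  w = (-12 - (1)·-1.000 - (-4)·3.000) / (7) = 0.143
Iteration 2:
  u = (6 - (1)·1.286 - (4)·0.143) / (9) = 0.460
  v = (-1 - (4)·1.667 - (2)·0.143) / (7) = -1.136
  w = (-12 - (1)·1.667 - (-4)·1.286) / (7) = -1.218
Iteration 3:
  u = (6 - (1)·-1.136 - (4)·-1.218) / (9) = 1.334
  v = (-1 - (4)·0.460 - (2)·-1.218) / (7) = -0.058
  w = (-12 - (1)·0.460 - (-4)·-1.136) / (7) = -2.429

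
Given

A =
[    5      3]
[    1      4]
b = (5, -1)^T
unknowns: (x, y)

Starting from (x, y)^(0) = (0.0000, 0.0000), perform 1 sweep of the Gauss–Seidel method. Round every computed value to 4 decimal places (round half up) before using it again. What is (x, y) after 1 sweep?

(1.0000, -0.5000)

Iteration 1:
  x = (5 - (3)·0.0000) / (5) = 1.0000
  y = (-1 - (1)·1.0000) / (4) = -0.5000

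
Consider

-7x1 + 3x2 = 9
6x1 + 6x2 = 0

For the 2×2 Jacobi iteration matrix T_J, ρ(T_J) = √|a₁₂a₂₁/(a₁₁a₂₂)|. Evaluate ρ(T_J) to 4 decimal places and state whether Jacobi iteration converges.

0.6547

a₁₂a₂₁/(a₁₁a₂₂) = (3)·(6) / ((-7)·(6)) = -0.428571
ρ = √|-0.428571| = √0.428571 = 0.6547
ρ < 1, so Jacobi converges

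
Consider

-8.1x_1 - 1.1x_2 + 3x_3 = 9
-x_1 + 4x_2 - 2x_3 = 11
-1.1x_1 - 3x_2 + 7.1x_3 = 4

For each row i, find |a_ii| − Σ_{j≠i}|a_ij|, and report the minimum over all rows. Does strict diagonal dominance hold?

1

row 1: |-8.1| − (1.1+3) = 4
row 2: |4| − (1+2) = 1
row 3: |7.1| − (1.1+3) = 3
minimum over rows = 1 → strictly diagonally dominant (convergence guaranteed)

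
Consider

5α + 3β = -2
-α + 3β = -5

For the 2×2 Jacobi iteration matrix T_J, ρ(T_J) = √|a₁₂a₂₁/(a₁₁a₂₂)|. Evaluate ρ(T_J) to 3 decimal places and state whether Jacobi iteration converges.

a₁₂a₂₁/(a₁₁a₂₂) = (3)·(-1) / ((5)·(3)) = -0.200000
ρ = √|-0.200000| = √0.200000 = 0.447
ρ < 1, so Jacobi converges

0.447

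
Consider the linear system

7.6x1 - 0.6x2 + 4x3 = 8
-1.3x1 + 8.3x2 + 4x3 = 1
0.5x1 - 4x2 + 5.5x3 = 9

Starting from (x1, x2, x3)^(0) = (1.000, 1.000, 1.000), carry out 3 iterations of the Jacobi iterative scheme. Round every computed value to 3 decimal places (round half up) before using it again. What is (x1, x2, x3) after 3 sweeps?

Iteration 1:
  x1 = (8 - (-0.6)·1.000 - (4)·1.000) / (7.6) = 0.605
  x2 = (1 - (-1.3)·1.000 - (4)·1.000) / (8.3) = -0.205
  x3 = (9 - (0.5)·1.000 - (-4)·1.000) / (5.5) = 2.273
Iteration 2:
  x1 = (8 - (-0.6)·-0.205 - (4)·2.273) / (7.6) = -0.160
  x2 = (1 - (-1.3)·0.605 - (4)·2.273) / (8.3) = -0.880
  x3 = (9 - (0.5)·0.605 - (-4)·-0.205) / (5.5) = 1.432
Iteration 3:
  x1 = (8 - (-0.6)·-0.880 - (4)·1.432) / (7.6) = 0.229
  x2 = (1 - (-1.3)·-0.160 - (4)·1.432) / (8.3) = -0.595
  x3 = (9 - (0.5)·-0.160 - (-4)·-0.880) / (5.5) = 1.011

(0.229, -0.595, 1.011)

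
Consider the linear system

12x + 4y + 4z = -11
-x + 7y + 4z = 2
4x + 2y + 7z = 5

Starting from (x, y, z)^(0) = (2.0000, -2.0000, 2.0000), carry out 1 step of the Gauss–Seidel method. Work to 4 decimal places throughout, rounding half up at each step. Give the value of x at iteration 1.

-0.9167

Iteration 1:
  x = (-11 - (4)·-2.0000 - (4)·2.0000) / (12) = -0.9167
  y = (2 - (-1)·-0.9167 - (4)·2.0000) / (7) = -0.9881
  z = (5 - (4)·-0.9167 - (2)·-0.9881) / (7) = 1.5204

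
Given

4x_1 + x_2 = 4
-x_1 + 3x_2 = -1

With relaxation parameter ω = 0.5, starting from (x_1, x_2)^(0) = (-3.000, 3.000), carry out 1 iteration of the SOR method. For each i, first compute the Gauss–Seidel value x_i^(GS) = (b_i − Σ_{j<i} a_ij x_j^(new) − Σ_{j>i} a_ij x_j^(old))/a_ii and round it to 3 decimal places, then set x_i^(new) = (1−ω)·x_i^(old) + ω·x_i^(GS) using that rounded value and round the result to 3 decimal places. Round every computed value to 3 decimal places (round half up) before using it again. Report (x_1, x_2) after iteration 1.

(-1.375, 1.104)

Iteration 1:
  x_1: GS value = (4 - (1)·3.000) / (4) = 0.250;  x_1 ← (1−ω)·-3.000 + ω·0.250 = -1.375
  x_2: GS value = (-1 - (-1)·-1.375) / (3) = -0.792;  x_2 ← (1−ω)·3.000 + ω·-0.792 = 1.104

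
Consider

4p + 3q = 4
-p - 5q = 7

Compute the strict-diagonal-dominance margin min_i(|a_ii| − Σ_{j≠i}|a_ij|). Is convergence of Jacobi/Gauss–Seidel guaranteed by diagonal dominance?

row 1: |4| − (3) = 1
row 2: |-5| − (1) = 4
minimum over rows = 1 → strictly diagonally dominant (convergence guaranteed)

1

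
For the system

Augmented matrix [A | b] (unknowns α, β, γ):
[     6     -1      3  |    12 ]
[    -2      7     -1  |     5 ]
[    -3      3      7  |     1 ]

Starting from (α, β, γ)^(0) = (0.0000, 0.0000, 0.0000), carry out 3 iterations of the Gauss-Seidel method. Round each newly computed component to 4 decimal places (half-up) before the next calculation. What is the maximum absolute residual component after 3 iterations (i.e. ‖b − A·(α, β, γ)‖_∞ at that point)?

0.0259

Iteration 1:
  α = (12 - (-1)·0.0000 - (3)·0.0000) / (6) = 2.0000
  β = (5 - (-2)·2.0000 - (-1)·0.0000) / (7) = 1.2857
  γ = (1 - (-3)·2.0000 - (3)·1.2857) / (7) = 0.4490
Iteration 2:
  α = (12 - (-1)·1.2857 - (3)·0.4490) / (6) = 1.9898
  β = (5 - (-2)·1.9898 - (-1)·0.4490) / (7) = 1.3469
  γ = (1 - (-3)·1.9898 - (3)·1.3469) / (7) = 0.4184
Iteration 3:
  α = (12 - (-1)·1.3469 - (3)·0.4184) / (6) = 2.0153
  β = (5 - (-2)·2.0153 - (-1)·0.4184) / (7) = 1.3499
  γ = (1 - (-3)·2.0153 - (3)·1.3499) / (7) = 0.4280
Residual b − A·x = (-0.0259, 0.0093, 0.0002); ∞-norm = 0.0259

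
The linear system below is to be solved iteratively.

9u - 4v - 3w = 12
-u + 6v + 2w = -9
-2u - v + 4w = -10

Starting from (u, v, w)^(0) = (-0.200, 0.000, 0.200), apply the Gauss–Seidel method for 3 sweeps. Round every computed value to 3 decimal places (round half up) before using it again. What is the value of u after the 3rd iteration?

Iteration 1:
  u = (12 - (-4)·0.000 - (-3)·0.200) / (9) = 1.400
  v = (-9 - (-1)·1.400 - (2)·0.200) / (6) = -1.333
  w = (-10 - (-2)·1.400 - (-1)·-1.333) / (4) = -2.133
Iteration 2:
  u = (12 - (-4)·-1.333 - (-3)·-2.133) / (9) = 0.030
  v = (-9 - (-1)·0.030 - (2)·-2.133) / (6) = -0.784
  w = (-10 - (-2)·0.030 - (-1)·-0.784) / (4) = -2.681
Iteration 3:
  u = (12 - (-4)·-0.784 - (-3)·-2.681) / (9) = 0.091
  v = (-9 - (-1)·0.091 - (2)·-2.681) / (6) = -0.591
  w = (-10 - (-2)·0.091 - (-1)·-0.591) / (4) = -2.602

0.091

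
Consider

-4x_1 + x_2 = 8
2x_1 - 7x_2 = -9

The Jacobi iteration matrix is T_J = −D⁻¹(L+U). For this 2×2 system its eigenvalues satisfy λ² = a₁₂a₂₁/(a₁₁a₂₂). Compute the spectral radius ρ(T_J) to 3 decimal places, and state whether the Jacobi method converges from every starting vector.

0.267

a₁₂a₂₁/(a₁₁a₂₂) = (1)·(2) / ((-4)·(-7)) = 0.071429
ρ = √|0.071429| = √0.071429 = 0.267
ρ < 1, so Jacobi converges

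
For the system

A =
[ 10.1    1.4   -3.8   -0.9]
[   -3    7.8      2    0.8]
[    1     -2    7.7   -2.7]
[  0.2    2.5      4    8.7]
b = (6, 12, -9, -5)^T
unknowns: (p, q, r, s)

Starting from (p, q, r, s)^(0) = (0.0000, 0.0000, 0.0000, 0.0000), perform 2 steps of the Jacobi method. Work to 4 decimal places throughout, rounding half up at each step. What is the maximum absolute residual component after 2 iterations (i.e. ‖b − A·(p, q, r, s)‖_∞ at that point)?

Iteration 1:
  p = (6 - (1.4)·0.0000 - (-3.8)·0.0000 - (-0.9)·0.0000) / (10.1) = 0.5941
  q = (12 - (-3)·0.0000 - (2)·0.0000 - (0.8)·0.0000) / (7.8) = 1.5385
  r = (-9 - (1)·0.0000 - (-2)·0.0000 - (-2.7)·0.0000) / (7.7) = -1.1688
  s = (-5 - (0.2)·0.0000 - (2.5)·0.0000 - (4)·0.0000) / (8.7) = -0.5747
Iteration 2:
  p = (6 - (1.4)·1.5385 - (-3.8)·-1.1688 - (-0.9)·-0.5747) / (10.1) = -0.1102
  q = (12 - (-3)·0.5941 - (2)·-1.1688 - (0.8)·-0.5747) / (7.8) = 2.1256
  r = (-9 - (1)·0.5941 - (-2)·1.5385 - (-2.7)·-0.5747) / (7.7) = -1.0479
  s = (-5 - (0.2)·0.5941 - (2.5)·1.5385 - (4)·-1.1688) / (8.7) = -0.4931
Residual b − A·x = (-0.2886, -2.4200, 2.0989, -1.8104); ∞-norm = 2.4200

2.4200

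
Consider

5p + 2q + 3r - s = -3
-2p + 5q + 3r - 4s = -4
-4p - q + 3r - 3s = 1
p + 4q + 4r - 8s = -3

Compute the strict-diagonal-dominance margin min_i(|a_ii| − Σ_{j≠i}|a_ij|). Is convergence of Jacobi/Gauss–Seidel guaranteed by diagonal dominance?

-5

row 1: |5| − (2+3+1) = -1
row 2: |5| − (2+3+4) = -4
row 3: |3| − (4+1+3) = -5
row 4: |-8| − (1+4+4) = -1
minimum over rows = -5 → not strictly diagonally dominant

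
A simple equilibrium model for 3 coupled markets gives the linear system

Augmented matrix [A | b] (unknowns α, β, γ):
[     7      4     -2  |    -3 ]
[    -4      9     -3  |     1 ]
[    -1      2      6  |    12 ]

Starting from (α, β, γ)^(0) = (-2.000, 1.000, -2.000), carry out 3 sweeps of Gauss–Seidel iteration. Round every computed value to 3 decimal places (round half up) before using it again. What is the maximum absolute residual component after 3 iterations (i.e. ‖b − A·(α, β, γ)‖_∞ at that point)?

3.325

Iteration 1:
  α = (-3 - (4)·1.000 - (-2)·-2.000) / (7) = -1.571
  β = (1 - (-4)·-1.571 - (-3)·-2.000) / (9) = -1.254
  γ = (12 - (-1)·-1.571 - (2)·-1.254) / (6) = 2.156
Iteration 2:
  α = (-3 - (4)·-1.254 - (-2)·2.156) / (7) = 0.904
  β = (1 - (-4)·0.904 - (-3)·2.156) / (9) = 1.232
  γ = (12 - (-1)·0.904 - (2)·1.232) / (6) = 1.740
Iteration 3:
  α = (-3 - (4)·1.232 - (-2)·1.740) / (7) = -0.635
  β = (1 - (-4)·-0.635 - (-3)·1.740) / (9) = 0.409
  γ = (12 - (-1)·-0.635 - (2)·0.409) / (6) = 1.758
Residual b − A·x = (3.325, 0.053, -0.001); ∞-norm = 3.325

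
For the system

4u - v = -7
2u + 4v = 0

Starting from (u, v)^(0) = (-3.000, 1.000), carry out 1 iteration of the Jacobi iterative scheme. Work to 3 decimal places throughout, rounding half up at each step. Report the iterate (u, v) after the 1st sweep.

(-1.500, 1.500)

Iteration 1:
  u = (-7 - (-1)·1.000) / (4) = -1.500
  v = (0 - (2)·-3.000) / (4) = 1.500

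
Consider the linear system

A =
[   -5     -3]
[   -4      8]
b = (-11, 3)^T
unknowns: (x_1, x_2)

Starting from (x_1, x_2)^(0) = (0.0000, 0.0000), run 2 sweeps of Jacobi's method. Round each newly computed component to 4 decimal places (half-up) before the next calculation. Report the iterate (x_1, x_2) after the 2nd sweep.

Iteration 1:
  x_1 = (-11 - (-3)·0.0000) / (-5) = 2.2000
  x_2 = (3 - (-4)·0.0000) / (8) = 0.3750
Iteration 2:
  x_1 = (-11 - (-3)·0.3750) / (-5) = 1.9750
  x_2 = (3 - (-4)·2.2000) / (8) = 1.4750

(1.9750, 1.4750)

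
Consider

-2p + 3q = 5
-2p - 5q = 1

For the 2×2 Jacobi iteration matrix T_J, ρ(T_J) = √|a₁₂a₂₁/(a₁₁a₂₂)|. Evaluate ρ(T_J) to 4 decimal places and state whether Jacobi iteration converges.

a₁₂a₂₁/(a₁₁a₂₂) = (3)·(-2) / ((-2)·(-5)) = -0.600000
ρ = √|-0.600000| = √0.600000 = 0.7746
ρ < 1, so Jacobi converges

0.7746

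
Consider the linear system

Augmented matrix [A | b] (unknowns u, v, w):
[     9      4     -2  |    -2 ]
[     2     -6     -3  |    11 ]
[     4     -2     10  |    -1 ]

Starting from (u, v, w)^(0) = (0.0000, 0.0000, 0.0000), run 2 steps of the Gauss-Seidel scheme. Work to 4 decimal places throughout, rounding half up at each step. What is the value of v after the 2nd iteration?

-1.4576

Iteration 1:
  u = (-2 - (4)·0.0000 - (-2)·0.0000) / (9) = -0.2222
  v = (11 - (2)·-0.2222 - (-3)·0.0000) / (-6) = -1.9074
  w = (-1 - (4)·-0.2222 - (-2)·-1.9074) / (10) = -0.3926
Iteration 2:
  u = (-2 - (4)·-1.9074 - (-2)·-0.3926) / (9) = 0.5383
  v = (11 - (2)·0.5383 - (-3)·-0.3926) / (-6) = -1.4576
  w = (-1 - (4)·0.5383 - (-2)·-1.4576) / (10) = -0.6068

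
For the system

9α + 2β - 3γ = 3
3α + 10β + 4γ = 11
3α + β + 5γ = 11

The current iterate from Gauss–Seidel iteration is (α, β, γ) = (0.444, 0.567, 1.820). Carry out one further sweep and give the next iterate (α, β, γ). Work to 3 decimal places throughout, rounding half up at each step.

(0.814, 0.128, 1.686)

One sweep:
  α = (3 - (2)·0.567 - (-3)·1.820) / (9) = 0.814
  β = (11 - (3)·0.814 - (4)·1.820) / (10) = 0.128
  γ = (11 - (3)·0.814 - (1)·0.128) / (5) = 1.686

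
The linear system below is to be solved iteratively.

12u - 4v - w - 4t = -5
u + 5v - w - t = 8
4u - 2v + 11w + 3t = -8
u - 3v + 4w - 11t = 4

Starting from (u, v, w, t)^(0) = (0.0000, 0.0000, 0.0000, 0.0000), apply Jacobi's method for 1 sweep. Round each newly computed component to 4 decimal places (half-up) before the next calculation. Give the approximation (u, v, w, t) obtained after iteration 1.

Iteration 1:
  u = (-5 - (-4)·0.0000 - (-1)·0.0000 - (-4)·0.0000) / (12) = -0.4167
  v = (8 - (1)·0.0000 - (-1)·0.0000 - (-1)·0.0000) / (5) = 1.6000
  w = (-8 - (4)·0.0000 - (-2)·0.0000 - (3)·0.0000) / (11) = -0.7273
  t = (4 - (1)·0.0000 - (-3)·0.0000 - (4)·0.0000) / (-11) = -0.3636

(-0.4167, 1.6000, -0.7273, -0.3636)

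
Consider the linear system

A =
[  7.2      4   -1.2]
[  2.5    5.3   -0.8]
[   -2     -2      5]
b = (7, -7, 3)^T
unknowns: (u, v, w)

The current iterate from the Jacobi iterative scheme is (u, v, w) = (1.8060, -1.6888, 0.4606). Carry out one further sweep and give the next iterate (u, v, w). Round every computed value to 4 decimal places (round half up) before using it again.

(1.9872, -2.1031, 0.6469)

One sweep:
  u = (7 - (4)·-1.6888 - (-1.2)·0.4606) / (7.2) = 1.9872
  v = (-7 - (2.5)·1.8060 - (-0.8)·0.4606) / (5.3) = -2.1031
  w = (3 - (-2)·1.8060 - (-2)·-1.6888) / (5) = 0.6469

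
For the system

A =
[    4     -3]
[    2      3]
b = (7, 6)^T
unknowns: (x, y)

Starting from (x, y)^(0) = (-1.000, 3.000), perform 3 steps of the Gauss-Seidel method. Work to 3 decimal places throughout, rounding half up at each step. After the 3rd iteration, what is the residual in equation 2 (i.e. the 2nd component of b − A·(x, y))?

0.000

Iteration 1:
  x = (7 - (-3)·3.000) / (4) = 4.000
  y = (6 - (2)·4.000) / (3) = -0.667
Iteration 2:
  x = (7 - (-3)·-0.667) / (4) = 1.250
  y = (6 - (2)·1.250) / (3) = 1.167
Iteration 3:
  x = (7 - (-3)·1.167) / (4) = 2.625
  y = (6 - (2)·2.625) / (3) = 0.250
Residual b − A·x = (-2.750, 0.000)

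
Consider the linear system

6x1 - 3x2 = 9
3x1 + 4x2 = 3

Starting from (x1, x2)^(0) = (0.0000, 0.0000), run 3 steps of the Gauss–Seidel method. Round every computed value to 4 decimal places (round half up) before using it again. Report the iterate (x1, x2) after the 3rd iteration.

(1.3828, -0.2871)

Iteration 1:
  x1 = (9 - (-3)·0.0000) / (6) = 1.5000
  x2 = (3 - (3)·1.5000) / (4) = -0.3750
Iteration 2:
  x1 = (9 - (-3)·-0.3750) / (6) = 1.3125
  x2 = (3 - (3)·1.3125) / (4) = -0.2344
Iteration 3:
  x1 = (9 - (-3)·-0.2344) / (6) = 1.3828
  x2 = (3 - (3)·1.3828) / (4) = -0.2871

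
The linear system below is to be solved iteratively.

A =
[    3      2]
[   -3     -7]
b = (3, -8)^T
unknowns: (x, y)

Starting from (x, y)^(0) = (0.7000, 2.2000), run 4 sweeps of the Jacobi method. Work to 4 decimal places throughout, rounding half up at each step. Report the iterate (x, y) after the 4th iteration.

(0.3633, 1.0980)

Iteration 1:
  x = (3 - (2)·2.2000) / (3) = -0.4667
  y = (-8 - (-3)·0.7000) / (-7) = 0.8429
Iteration 2:
  x = (3 - (2)·0.8429) / (3) = 0.4381
  y = (-8 - (-3)·-0.4667) / (-7) = 1.3429
Iteration 3:
  x = (3 - (2)·1.3429) / (3) = 0.1047
  y = (-8 - (-3)·0.4381) / (-7) = 0.9551
Iteration 4:
  x = (3 - (2)·0.9551) / (3) = 0.3633
  y = (-8 - (-3)·0.1047) / (-7) = 1.0980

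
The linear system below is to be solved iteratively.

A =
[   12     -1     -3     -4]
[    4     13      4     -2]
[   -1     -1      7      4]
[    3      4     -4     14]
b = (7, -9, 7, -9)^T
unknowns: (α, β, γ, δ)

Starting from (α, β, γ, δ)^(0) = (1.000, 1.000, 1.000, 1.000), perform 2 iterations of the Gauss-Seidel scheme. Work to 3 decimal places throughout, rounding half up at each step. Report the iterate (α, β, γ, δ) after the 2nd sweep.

Iteration 1:
  α = (7 - (-1)·1.000 - (-3)·1.000 - (-4)·1.000) / (12) = 1.250
  β = (-9 - (4)·1.250 - (4)·1.000 - (-2)·1.000) / (13) = -1.231
  γ = (7 - (-1)·1.250 - (-1)·-1.231 - (4)·1.000) / (7) = 0.431
  δ = (-9 - (3)·1.250 - (4)·-1.231 - (-4)·0.431) / (14) = -0.436
Iteration 2:
  α = (7 - (-1)·-1.231 - (-3)·0.431 - (-4)·-0.436) / (12) = 0.443
  β = (-9 - (4)·0.443 - (4)·0.431 - (-2)·-0.436) / (13) = -1.028
  γ = (7 - (-1)·0.443 - (-1)·-1.028 - (4)·-0.436) / (7) = 1.166
  δ = (-9 - (3)·0.443 - (4)·-1.028 - (-4)·1.166) / (14) = -0.111

(0.443, -1.028, 1.166, -0.111)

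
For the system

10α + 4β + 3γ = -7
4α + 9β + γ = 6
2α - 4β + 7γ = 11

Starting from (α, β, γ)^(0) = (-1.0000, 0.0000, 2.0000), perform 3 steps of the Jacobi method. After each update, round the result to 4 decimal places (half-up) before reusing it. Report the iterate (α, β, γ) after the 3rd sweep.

Iteration 1:
  α = (-7 - (4)·0.0000 - (3)·2.0000) / (10) = -1.3000
  β = (6 - (4)·-1.0000 - (1)·2.0000) / (9) = 0.8889
  γ = (11 - (2)·-1.0000 - (-4)·0.0000) / (7) = 1.8571
Iteration 2:
  α = (-7 - (4)·0.8889 - (3)·1.8571) / (10) = -1.6127
  β = (6 - (4)·-1.3000 - (1)·1.8571) / (9) = 1.0381
  γ = (11 - (2)·-1.3000 - (-4)·0.8889) / (7) = 2.4508
Iteration 3:
  α = (-7 - (4)·1.0381 - (3)·2.4508) / (10) = -1.8505
  β = (6 - (4)·-1.6127 - (1)·2.4508) / (9) = 1.1111
  γ = (11 - (2)·-1.6127 - (-4)·1.0381) / (7) = 2.6254

(-1.8505, 1.1111, 2.6254)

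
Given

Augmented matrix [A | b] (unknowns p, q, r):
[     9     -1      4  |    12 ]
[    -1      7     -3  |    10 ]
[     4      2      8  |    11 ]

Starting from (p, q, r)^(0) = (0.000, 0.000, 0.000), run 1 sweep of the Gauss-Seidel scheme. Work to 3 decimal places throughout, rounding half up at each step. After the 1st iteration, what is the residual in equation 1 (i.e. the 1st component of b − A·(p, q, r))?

Iteration 1:
  p = (12 - (-1)·0.000 - (4)·0.000) / (9) = 1.333
  q = (10 - (-1)·1.333 - (-3)·0.000) / (7) = 1.619
  r = (11 - (4)·1.333 - (2)·1.619) / (8) = 0.304
Residual b − A·x = (0.406, 0.912, -0.002)

0.406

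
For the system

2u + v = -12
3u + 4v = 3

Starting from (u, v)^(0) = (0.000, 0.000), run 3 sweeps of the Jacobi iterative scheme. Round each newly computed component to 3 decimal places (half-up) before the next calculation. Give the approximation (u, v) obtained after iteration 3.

Iteration 1:
  u = (-12 - (1)·0.000) / (2) = -6.000
  v = (3 - (3)·0.000) / (4) = 0.750
Iteration 2:
  u = (-12 - (1)·0.750) / (2) = -6.375
  v = (3 - (3)·-6.000) / (4) = 5.250
Iteration 3:
  u = (-12 - (1)·5.250) / (2) = -8.625
  v = (3 - (3)·-6.375) / (4) = 5.531

(-8.625, 5.531)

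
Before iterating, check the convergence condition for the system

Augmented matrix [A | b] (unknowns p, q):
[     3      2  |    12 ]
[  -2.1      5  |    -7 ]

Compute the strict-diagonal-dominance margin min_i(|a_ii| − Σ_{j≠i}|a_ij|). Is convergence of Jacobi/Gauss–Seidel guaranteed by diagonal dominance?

1

row 1: |3| − (2) = 1
row 2: |5| − (2.1) = 2.9
minimum over rows = 1 → strictly diagonally dominant (convergence guaranteed)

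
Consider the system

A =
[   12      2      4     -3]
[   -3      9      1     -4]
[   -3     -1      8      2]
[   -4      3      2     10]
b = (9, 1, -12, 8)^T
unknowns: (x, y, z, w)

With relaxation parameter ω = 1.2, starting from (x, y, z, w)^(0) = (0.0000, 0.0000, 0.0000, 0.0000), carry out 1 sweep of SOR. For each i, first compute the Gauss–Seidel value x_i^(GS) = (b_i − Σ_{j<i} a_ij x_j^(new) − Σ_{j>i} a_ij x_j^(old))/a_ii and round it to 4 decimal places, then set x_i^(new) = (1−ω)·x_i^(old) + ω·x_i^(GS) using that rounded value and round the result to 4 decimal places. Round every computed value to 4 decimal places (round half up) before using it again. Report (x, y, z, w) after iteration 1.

Iteration 1:
  x: GS value = (9 - (2)·0.0000 - (4)·0.0000 - (-3)·0.0000) / (12) = 0.7500;  x ← (1−ω)·0.0000 + ω·0.7500 = 0.9000
  y: GS value = (1 - (-3)·0.9000 - (1)·0.0000 - (-4)·0.0000) / (9) = 0.4111;  y ← (1−ω)·0.0000 + ω·0.4111 = 0.4933
  z: GS value = (-12 - (-3)·0.9000 - (-1)·0.4933 - (2)·0.0000) / (8) = -1.1008;  z ← (1−ω)·0.0000 + ω·-1.1008 = -1.3210
  w: GS value = (8 - (-4)·0.9000 - (3)·0.4933 - (2)·-1.3210) / (10) = 1.2762;  w ← (1−ω)·0.0000 + ω·1.2762 = 1.5314

(0.9000, 0.4933, -1.3210, 1.5314)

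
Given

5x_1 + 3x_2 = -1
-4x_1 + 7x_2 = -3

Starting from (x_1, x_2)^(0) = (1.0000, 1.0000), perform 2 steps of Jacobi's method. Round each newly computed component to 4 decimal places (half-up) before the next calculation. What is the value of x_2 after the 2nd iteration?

Iteration 1:
  x_1 = (-1 - (3)·1.0000) / (5) = -0.8000
  x_2 = (-3 - (-4)·1.0000) / (7) = 0.1429
Iteration 2:
  x_1 = (-1 - (3)·0.1429) / (5) = -0.2857
  x_2 = (-3 - (-4)·-0.8000) / (7) = -0.8857

-0.8857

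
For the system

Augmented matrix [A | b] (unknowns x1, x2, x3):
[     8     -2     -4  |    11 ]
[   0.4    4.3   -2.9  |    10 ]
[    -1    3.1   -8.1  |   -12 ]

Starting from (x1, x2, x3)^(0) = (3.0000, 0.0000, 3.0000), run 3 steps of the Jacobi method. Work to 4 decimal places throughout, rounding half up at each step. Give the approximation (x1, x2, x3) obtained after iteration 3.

Iteration 1:
  x1 = (11 - (-2)·0.0000 - (-4)·3.0000) / (8) = 2.8750
  x2 = (10 - (0.4)·3.0000 - (-2.9)·3.0000) / (4.3) = 4.0698
  x3 = (-12 - (-1)·3.0000 - (3.1)·0.0000) / (-8.1) = 1.1111
Iteration 2:
  x1 = (11 - (-2)·4.0698 - (-4)·1.1111) / (8) = 2.9480
  x2 = (10 - (0.4)·2.8750 - (-2.9)·1.1111) / (4.3) = 2.8075
  x3 = (-12 - (-1)·2.8750 - (3.1)·4.0698) / (-8.1) = 2.6841
Iteration 3:
  x1 = (11 - (-2)·2.8075 - (-4)·2.6841) / (8) = 3.4189
  x2 = (10 - (0.4)·2.9480 - (-2.9)·2.6841) / (4.3) = 3.8616
  x3 = (-12 - (-1)·2.9480 - (3.1)·2.8075) / (-8.1) = 2.1920

(3.4189, 3.8616, 2.1920)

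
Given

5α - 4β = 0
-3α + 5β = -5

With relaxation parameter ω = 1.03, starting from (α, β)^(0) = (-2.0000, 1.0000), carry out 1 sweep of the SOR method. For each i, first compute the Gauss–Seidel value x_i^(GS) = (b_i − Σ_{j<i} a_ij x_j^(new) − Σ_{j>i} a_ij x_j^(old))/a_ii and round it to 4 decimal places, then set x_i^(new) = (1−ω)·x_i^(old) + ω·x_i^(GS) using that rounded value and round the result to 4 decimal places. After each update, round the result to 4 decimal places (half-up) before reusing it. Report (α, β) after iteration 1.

Iteration 1:
  α: GS value = (0 - (-4)·1.0000) / (5) = 0.8000;  α ← (1−ω)·-2.0000 + ω·0.8000 = 0.8840
  β: GS value = (-5 - (-3)·0.8840) / (5) = -0.4696;  β ← (1−ω)·1.0000 + ω·-0.4696 = -0.5137

(0.8840, -0.5137)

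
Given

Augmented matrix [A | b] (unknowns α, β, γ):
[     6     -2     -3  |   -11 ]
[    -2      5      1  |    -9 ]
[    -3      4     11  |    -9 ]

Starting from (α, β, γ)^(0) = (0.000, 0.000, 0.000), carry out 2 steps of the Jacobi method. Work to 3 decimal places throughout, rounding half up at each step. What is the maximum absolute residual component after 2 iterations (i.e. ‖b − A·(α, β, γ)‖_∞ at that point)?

Iteration 1:
  α = (-11 - (-2)·0.000 - (-3)·0.000) / (6) = -1.833
  β = (-9 - (-2)·0.000 - (1)·0.000) / (5) = -1.800
  γ = (-9 - (-3)·0.000 - (4)·0.000) / (11) = -0.818
Iteration 2:
  α = (-11 - (-2)·-1.800 - (-3)·-0.818) / (6) = -2.842
  β = (-9 - (-2)·-1.833 - (1)·-0.818) / (5) = -2.370
  γ = (-9 - (-3)·-1.833 - (4)·-1.800) / (11) = -0.664
Residual b − A·x = (-0.680, -2.170, -0.742); ∞-norm = 2.170

2.170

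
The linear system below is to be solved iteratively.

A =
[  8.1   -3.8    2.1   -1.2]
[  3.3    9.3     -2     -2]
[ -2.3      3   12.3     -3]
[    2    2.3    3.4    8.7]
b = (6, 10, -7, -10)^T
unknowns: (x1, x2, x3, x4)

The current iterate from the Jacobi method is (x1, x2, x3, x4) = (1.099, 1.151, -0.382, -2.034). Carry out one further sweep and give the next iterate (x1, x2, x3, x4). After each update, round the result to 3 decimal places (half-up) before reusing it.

(1.078, 0.166, -1.140, -1.557)

One sweep:
  x1 = (6 - (-3.8)·1.151 - (2.1)·-0.382 - (-1.2)·-2.034) / (8.1) = 1.078
  x2 = (10 - (3.3)·1.099 - (-2)·-0.382 - (-2)·-2.034) / (9.3) = 0.166
  x3 = (-7 - (-2.3)·1.099 - (3)·1.151 - (-3)·-2.034) / (12.3) = -1.140
  x4 = (-10 - (2)·1.099 - (2.3)·1.151 - (3.4)·-0.382) / (8.7) = -1.557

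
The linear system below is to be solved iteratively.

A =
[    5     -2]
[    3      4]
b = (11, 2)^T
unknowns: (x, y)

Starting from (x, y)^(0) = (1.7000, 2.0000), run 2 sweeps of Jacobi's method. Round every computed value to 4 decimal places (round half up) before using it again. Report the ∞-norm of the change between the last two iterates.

Iteration 1:
  x = (11 - (-2)·2.0000) / (5) = 3.0000
  y = (2 - (3)·1.7000) / (4) = -0.7750
Iteration 2:
  x = (11 - (-2)·-0.7750) / (5) = 1.8900
  y = (2 - (3)·3.0000) / (4) = -1.7500
Change: (-1.1100, -0.9750) → max |·| = 1.1100

1.1100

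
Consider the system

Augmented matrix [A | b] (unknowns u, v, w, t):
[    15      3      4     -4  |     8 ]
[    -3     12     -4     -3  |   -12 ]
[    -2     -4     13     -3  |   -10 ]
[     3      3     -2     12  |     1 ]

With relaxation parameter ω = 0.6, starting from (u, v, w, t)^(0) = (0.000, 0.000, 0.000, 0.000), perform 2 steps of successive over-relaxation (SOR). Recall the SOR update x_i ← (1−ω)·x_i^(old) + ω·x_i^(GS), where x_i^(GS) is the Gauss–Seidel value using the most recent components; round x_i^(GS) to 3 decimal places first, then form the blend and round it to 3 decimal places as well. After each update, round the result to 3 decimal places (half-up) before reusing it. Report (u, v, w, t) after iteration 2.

Iteration 1:
  u: GS value = (8 - (3)·0.000 - (4)·0.000 - (-4)·0.000) / (15) = 0.533;  u ← (1−ω)·0.000 + ω·0.533 = 0.320
  v: GS value = (-12 - (-3)·0.320 - (-4)·0.000 - (-3)·0.000) / (12) = -0.920;  v ← (1−ω)·0.000 + ω·-0.920 = -0.552
  w: GS value = (-10 - (-2)·0.320 - (-4)·-0.552 - (-3)·0.000) / (13) = -0.890;  w ← (1−ω)·0.000 + ω·-0.890 = -0.534
  t: GS value = (1 - (3)·0.320 - (3)·-0.552 - (-2)·-0.534) / (12) = 0.052;  t ← (1−ω)·0.000 + ω·0.052 = 0.031
Iteration 2:
  u: GS value = (8 - (3)·-0.552 - (4)·-0.534 - (-4)·0.031) / (15) = 0.794;  u ← (1−ω)·0.320 + ω·0.794 = 0.604
  v: GS value = (-12 - (-3)·0.604 - (-4)·-0.534 - (-3)·0.031) / (12) = -1.019;  v ← (1−ω)·-0.552 + ω·-1.019 = -0.832
  w: GS value = (-10 - (-2)·0.604 - (-4)·-0.832 - (-3)·0.031) / (13) = -0.925;  w ← (1−ω)·-0.534 + ω·-0.925 = -0.769
  t: GS value = (1 - (3)·0.604 - (3)·-0.832 - (-2)·-0.769) / (12) = 0.012;  t ← (1−ω)·0.031 + ω·0.012 = 0.020

(0.604, -0.832, -0.769, 0.020)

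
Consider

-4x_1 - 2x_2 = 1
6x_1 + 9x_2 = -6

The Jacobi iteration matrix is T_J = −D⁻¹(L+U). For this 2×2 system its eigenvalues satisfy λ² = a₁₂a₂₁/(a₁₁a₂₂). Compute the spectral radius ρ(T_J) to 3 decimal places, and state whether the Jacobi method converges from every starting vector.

0.577

a₁₂a₂₁/(a₁₁a₂₂) = (-2)·(6) / ((-4)·(9)) = 0.333333
ρ = √|0.333333| = √0.333333 = 0.577
ρ < 1, so Jacobi converges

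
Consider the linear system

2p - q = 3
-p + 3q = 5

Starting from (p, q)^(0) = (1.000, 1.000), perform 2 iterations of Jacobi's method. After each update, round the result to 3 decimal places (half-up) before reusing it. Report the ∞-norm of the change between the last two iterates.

0.500

Iteration 1:
  p = (3 - (-1)·1.000) / (2) = 2.000
  q = (5 - (-1)·1.000) / (3) = 2.000
Iteration 2:
  p = (3 - (-1)·2.000) / (2) = 2.500
  q = (5 - (-1)·2.000) / (3) = 2.333
Change: (0.500, 0.333) → max |·| = 0.500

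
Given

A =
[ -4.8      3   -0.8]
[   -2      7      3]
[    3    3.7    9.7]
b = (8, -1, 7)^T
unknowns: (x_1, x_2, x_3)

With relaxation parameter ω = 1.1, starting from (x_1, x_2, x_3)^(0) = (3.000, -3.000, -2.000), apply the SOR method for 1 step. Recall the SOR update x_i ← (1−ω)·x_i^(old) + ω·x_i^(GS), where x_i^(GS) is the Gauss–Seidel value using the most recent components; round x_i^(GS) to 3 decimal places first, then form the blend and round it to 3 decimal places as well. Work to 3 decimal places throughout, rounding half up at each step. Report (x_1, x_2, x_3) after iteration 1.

Iteration 1:
  x_1: GS value = (8 - (3)·-3.000 - (-0.8)·-2.000) / (-4.8) = -3.208;  x_1 ← (1−ω)·3.000 + ω·-3.208 = -3.829
  x_2: GS value = (-1 - (-2)·-3.829 - (3)·-2.000) / (7) = -0.380;  x_2 ← (1−ω)·-3.000 + ω·-0.380 = -0.118
  x_3: GS value = (7 - (3)·-3.829 - (3.7)·-0.118) / (9.7) = 1.951;  x_3 ← (1−ω)·-2.000 + ω·1.951 = 2.346

(-3.829, -0.118, 2.346)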